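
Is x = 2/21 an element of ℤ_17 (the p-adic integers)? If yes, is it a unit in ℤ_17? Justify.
x ∈ ℤ_17^× (unit); v_17(x) = 0

ℤ_17 = {x ∈ ℚ_17 : v_17(x) ≥ 0} and ℤ_17^× = {x ∈ ℤ_17 : v_17(x) = 0}. Here v_17(2/21) = v_17(num) − v_17(den) = 0; compare against these criteria.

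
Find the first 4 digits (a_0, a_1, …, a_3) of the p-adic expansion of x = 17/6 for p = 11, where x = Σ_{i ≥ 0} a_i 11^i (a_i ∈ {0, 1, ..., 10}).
(a_0, …, a_3) = (1, 2, 9, 1)

v_11(17/6) = 0 (numerator and denominator both coprime to 11), so x ∈ ℤ_11^×. Compute digits iteratively via a_i = x_i mod 11, x_{i+1} = (x_i − a_i)/11, with x_0 = x:
  x_0 = 17/6;  a_0 = 1;  x_1 = (x_0 − 1)/11 = 1/6
  x_1 = 1/6;  a_1 = 2;  x_2 = (x_1 − 2)/11 = -1/6
  x_2 = -1/6;  a_2 = 9;  x_3 = (x_2 − 9)/11 = -5/6
  x_3 = -5/6;  a_3 = 1;  x_4 = (x_3 − 1)/11 = -1/6
Digits: (1, 2, 9, 1).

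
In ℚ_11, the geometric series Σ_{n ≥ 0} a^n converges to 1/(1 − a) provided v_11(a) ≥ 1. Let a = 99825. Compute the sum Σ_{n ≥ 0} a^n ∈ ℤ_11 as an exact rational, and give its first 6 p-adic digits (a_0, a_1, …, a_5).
Σ a^n = 1/(1 − a) = -1/99824;  first 6 digits = (1, 0, 0, 9, 6, 0)

v_11(a) = 3 ≥ 1, so the series converges in ℤ_11 to 1/(1 − a) = 1/(1 − 99825) = -1/99824. Expand this rational in ℤ_11: compute digits iteratively via d_i = x_i mod 11, x_{i+1} = (x_i − d_i)/11. The first 6 digits are (1, 0, 0, 9, 6, 0).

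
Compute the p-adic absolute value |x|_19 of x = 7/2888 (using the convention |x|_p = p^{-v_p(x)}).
|7/2888|_19 = 361

Step 1 — compute v_19(x) by factoring powers of 19 out of the numerator and denominator: v_19(7/2888) = -2. Step 2 — apply |x|_p = p^{-v_p(x)} = 19^{2} = 361.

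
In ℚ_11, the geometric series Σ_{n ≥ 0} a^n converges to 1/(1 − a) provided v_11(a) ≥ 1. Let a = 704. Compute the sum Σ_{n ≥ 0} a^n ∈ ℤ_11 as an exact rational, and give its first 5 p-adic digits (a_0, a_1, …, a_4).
Σ a^n = 1/(1 − a) = -1/703;  first 5 digits = (1, 9, 9, 1, 0)

v_11(a) = 1 ≥ 1, so the series converges in ℤ_11 to 1/(1 − a) = 1/(1 − 704) = -1/703. Expand this rational in ℤ_11: compute digits iteratively via d_i = x_i mod 11, x_{i+1} = (x_i − d_i)/11. The first 5 digits are (1, 9, 9, 1, 0).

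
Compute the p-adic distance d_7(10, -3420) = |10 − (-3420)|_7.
d_7(10, -3420) = 1/343

Step 1 — x − y = 10 − (-3420) = 3430. Step 2 — v_7(3430) = 3 (factor: 3430 = (7^3 · 10); the sign does not affect v_p). Step 3 — |x − y|_7 = 7^{-3} = 1/343.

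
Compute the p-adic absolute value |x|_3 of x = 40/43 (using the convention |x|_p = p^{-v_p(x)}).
|40/43|_3 = 1

Step 1 — compute v_3(x) by factoring powers of 3 out of the numerator and denominator: v_3(40/43) = 0. Step 2 — apply |x|_p = p^{-v_p(x)} = 3^{0} = 1.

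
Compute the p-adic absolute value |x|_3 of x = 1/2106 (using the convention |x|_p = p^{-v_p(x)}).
|1/2106|_3 = 81

Step 1 — compute v_3(x) by factoring powers of 3 out of the numerator and denominator: v_3(1/2106) = -4. Step 2 — apply |x|_p = p^{-v_p(x)} = 3^{4} = 81.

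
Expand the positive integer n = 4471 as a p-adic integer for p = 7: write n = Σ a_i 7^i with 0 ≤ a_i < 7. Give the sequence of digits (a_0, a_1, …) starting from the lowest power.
(a_0, a_1, …) = (5, 1, 0, 6, 1)

Repeated division by 7 gives the digits low-to-high: 4471 = 5 + 1·7^1 + 6·7^3 + 1·7^4. Digit sequence: (5, 1, 0, 6, 1).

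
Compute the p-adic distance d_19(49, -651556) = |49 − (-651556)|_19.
d_19(49, -651556) = 1/130321

Step 1 — x − y = 49 − (-651556) = 651605. Step 2 — v_19(651605) = 4 (factor: 651605 = (19^4 · 5); the sign does not affect v_p). Step 3 — |x − y|_19 = 19^{-4} = 1/130321.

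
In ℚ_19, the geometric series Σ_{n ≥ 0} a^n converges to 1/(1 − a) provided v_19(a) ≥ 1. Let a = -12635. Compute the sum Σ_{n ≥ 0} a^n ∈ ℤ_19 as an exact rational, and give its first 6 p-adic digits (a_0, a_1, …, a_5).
Σ a^n = 1/(1 − a) = 1/12636;  first 6 digits = (1, 0, 3, 17, 8, 7)

v_19(a) = 2 ≥ 1, so the series converges in ℤ_19 to 1/(1 − a) = 1/(1 − (-12635)) = 1/12636. Expand this rational in ℤ_19: compute digits iteratively via d_i = x_i mod 19, x_{i+1} = (x_i − d_i)/19. The first 6 digits are (1, 0, 3, 17, 8, 7).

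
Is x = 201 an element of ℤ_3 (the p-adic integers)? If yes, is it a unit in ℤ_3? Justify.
x ∈ ℤ_3 but not a unit; v_3(x) = 1 > 0

ℤ_3 = {x ∈ ℚ_3 : v_3(x) ≥ 0} and ℤ_3^× = {x ∈ ℤ_3 : v_3(x) = 0}. Here v_3(201) = v_3(num) − v_3(den) = 1; compare against these criteria.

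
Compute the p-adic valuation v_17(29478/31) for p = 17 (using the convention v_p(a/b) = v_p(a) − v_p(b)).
v_17(29478/31) = 3

Factor powers of 17 from the numerator and denominator of the reduced fraction: 29478 = 17^3 · 6 and 31 = 17^0 · 31. Apply v_p(a/b) = v_p(a) − v_p(b): v_17(29478/31) = 3 − 0 = 3.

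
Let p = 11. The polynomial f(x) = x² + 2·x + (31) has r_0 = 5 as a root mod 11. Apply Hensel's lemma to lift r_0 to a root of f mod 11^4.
r_3 = 10950 (mod 14641)

Hensel: r_{i+1} = r_i − f(r_i)·(f′(r_i))^{-1} mod 11^{i+2}, f′(x) = 2x + 2. Iterate:
  r_0 = 5 (mod 11)
  r_1 = 60 (mod 121)
  r_2 = 302 (mod 1331)
  r_3 = 10950 (mod 14641)
Final: r = 10950 satisfies f(r) ≡ 0 mod 11^4.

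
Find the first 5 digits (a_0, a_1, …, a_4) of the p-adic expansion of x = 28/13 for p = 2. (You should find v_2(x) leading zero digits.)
(a_0, …, a_4) = (0, 0, 1, 1, 0)

v_2(28/13) = 2, so a_0 = ... = a_1 = 0. Factor out: x = 2^2 · u with u = 7/13 a unit in ℤ_2. Expand u iteratively via a_{v+i} = u_i mod 2, u_{i+1} = (u_i − a_{v+i})/2:
  u_0 = 7/13;  a_2 = 1;  u_1 = (u_0 − 1)/2 = -3/13
  u_1 = -3/13;  a_3 = 1;  u_2 = (u_1 − 1)/2 = -8/13
  u_2 = -8/13;  a_4 = 0;  u_3 = (u_2 − 0)/2 = -4/13
Digits: (0, 0, 1, 1, 0).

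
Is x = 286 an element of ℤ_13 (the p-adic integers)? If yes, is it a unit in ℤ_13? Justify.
x ∈ ℤ_13 but not a unit; v_13(x) = 1 > 0

ℤ_13 = {x ∈ ℚ_13 : v_13(x) ≥ 0} and ℤ_13^× = {x ∈ ℤ_13 : v_13(x) = 0}. Here v_13(286) = v_13(num) − v_13(den) = 1; compare against these criteria.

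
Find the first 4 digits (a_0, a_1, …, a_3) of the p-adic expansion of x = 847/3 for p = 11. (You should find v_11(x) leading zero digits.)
(a_0, …, a_3) = (0, 0, 6, 7)

v_11(847/3) = 2, so a_0 = ... = a_1 = 0. Factor out: x = 11^2 · u with u = 7/3 a unit in ℤ_11. Expand u iteratively via a_{v+i} = u_i mod 11, u_{i+1} = (u_i − a_{v+i})/11:
  u_0 = 7/3;  a_2 = 6;  u_1 = (u_0 − 6)/11 = -1/3
  u_1 = -1/3;  a_3 = 7;  u_2 = (u_1 − 7)/11 = -2/3
Digits: (0, 0, 6, 7).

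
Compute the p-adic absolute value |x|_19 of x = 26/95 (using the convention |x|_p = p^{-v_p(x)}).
|26/95|_19 = 19

Step 1 — compute v_19(x) by factoring powers of 19 out of the numerator and denominator: v_19(26/95) = -1. Step 2 — apply |x|_p = p^{-v_p(x)} = 19^{1} = 19.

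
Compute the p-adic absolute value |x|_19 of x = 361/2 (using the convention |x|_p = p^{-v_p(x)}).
|361/2|_19 = 1/361

Step 1 — compute v_19(x) by factoring powers of 19 out of the numerator and denominator: v_19(361/2) = 2. Step 2 — apply |x|_p = p^{-v_p(x)} = 19^{-2} = 1/361.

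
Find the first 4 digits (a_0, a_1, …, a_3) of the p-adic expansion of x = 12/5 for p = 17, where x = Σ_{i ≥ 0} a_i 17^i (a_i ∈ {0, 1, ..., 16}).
(a_0, …, a_3) = (16, 6, 3, 10)

v_17(12/5) = 0 (numerator and denominator both coprime to 17), so x ∈ ℤ_17^×. Compute digits iteratively via a_i = x_i mod 17, x_{i+1} = (x_i − a_i)/17, with x_0 = x:
  x_0 = 12/5;  a_0 = 16;  x_1 = (x_0 − 16)/17 = -4/5
  x_1 = -4/5;  a_1 = 6;  x_2 = (x_1 − 6)/17 = -2/5
  x_2 = -2/5;  a_2 = 3;  x_3 = (x_2 − 3)/17 = -1/5
  x_3 = -1/5;  a_3 = 10;  x_4 = (x_3 − 10)/17 = -3/5
Digits: (16, 6, 3, 10).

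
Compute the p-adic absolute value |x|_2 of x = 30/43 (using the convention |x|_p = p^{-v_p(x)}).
|30/43|_2 = 1/2

Step 1 — compute v_2(x) by factoring powers of 2 out of the numerator and denominator: v_2(30/43) = 1. Step 2 — apply |x|_p = p^{-v_p(x)} = 2^{-1} = 1/2.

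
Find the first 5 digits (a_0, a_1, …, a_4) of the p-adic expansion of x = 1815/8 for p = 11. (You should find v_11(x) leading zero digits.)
(a_0, …, a_4) = (0, 0, 6, 1, 4)

v_11(1815/8) = 2, so a_0 = ... = a_1 = 0. Factor out: x = 11^2 · u with u = 15/8 a unit in ℤ_11. Expand u iteratively via a_{v+i} = u_i mod 11, u_{i+1} = (u_i − a_{v+i})/11:
  u_0 = 15/8;  a_2 = 6;  u_1 = (u_0 − 6)/11 = -3/8
  u_1 = -3/8;  a_3 = 1;  u_2 = (u_1 − 1)/11 = -1/8
  u_2 = -1/8;  a_4 = 4;  u_3 = (u_2 − 4)/11 = -3/8
Digits: (0, 0, 6, 1, 4).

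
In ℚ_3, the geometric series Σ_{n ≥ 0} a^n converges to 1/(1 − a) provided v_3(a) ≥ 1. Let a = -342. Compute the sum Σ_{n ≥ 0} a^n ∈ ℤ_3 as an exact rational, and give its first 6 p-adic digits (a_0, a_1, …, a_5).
Σ a^n = 1/(1 − a) = 1/343;  first 6 digits = (1, 0, 1, 2, 2, 2)

v_3(a) = 2 ≥ 1, so the series converges in ℤ_3 to 1/(1 − a) = 1/(1 − (-342)) = 1/343. Expand this rational in ℤ_3: compute digits iteratively via d_i = x_i mod 3, x_{i+1} = (x_i − d_i)/3. The first 6 digits are (1, 0, 1, 2, 2, 2).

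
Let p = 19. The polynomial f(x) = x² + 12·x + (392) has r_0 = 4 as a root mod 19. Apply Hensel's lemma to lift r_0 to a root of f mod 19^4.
r_3 = 129508 (mod 130321)

Hensel: r_{i+1} = r_i − f(r_i)·(f′(r_i))^{-1} mod 19^{i+2}, f′(x) = 2x + 12. Iterate:
  r_0 = 4 (mod 19)
  r_1 = 270 (mod 361)
  r_2 = 6046 (mod 6859)
  r_3 = 129508 (mod 130321)
Final: r = 129508 satisfies f(r) ≡ 0 mod 19^4.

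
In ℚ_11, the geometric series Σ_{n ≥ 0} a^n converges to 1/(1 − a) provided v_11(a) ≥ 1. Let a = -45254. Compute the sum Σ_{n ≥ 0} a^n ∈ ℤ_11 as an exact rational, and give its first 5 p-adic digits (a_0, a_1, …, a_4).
Σ a^n = 1/(1 − a) = 1/45255;  first 5 digits = (1, 0, 0, 10, 7)

v_11(a) = 3 ≥ 1, so the series converges in ℤ_11 to 1/(1 − a) = 1/(1 − (-45254)) = 1/45255. Expand this rational in ℤ_11: compute digits iteratively via d_i = x_i mod 11, x_{i+1} = (x_i − d_i)/11. The first 5 digits are (1, 0, 0, 10, 7).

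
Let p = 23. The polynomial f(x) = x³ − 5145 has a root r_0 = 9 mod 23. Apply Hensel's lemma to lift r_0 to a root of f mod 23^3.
r_2 = 308 (mod 12167)

Hensel: r_{i+1} = r_i − f(r_i)/f′(r_i) mod 23^{i+2}, where f′(x) = 3x². Iterate:
  r_0 = 9 (mod 23)
  r_1 = 308 (mod 529)
  r_2 = 308 (mod 12167)
Final: r = 308 with f(r) ≡ 0 mod 23^3.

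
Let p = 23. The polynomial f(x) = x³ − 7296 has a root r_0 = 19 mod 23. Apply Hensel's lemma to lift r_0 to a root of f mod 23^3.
r_2 = 7379 (mod 12167)

Hensel: r_{i+1} = r_i − f(r_i)/f′(r_i) mod 23^{i+2}, where f′(x) = 3x². Iterate:
  r_0 = 19 (mod 23)
  r_1 = 502 (mod 529)
  r_2 = 7379 (mod 12167)
Final: r = 7379 with f(r) ≡ 0 mod 23^3.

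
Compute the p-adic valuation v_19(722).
v_19(722) = 2

v_19(n) is the largest exponent k such that 19^k divides n. Factor out: 722 = 19^2 · 2. (Sign doesn't affect v_p.) So v_19(722) = 2.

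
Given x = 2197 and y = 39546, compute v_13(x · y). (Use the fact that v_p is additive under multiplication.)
v_13(86882562) = 6

v_p(x) = 3 (factor: 2197 = 13^3 · 1); v_p(y) = 3 (factor: 39546 = 13^3 · 18). Additivity: v_p(xy) = v_p(x) + v_p(y) = 3 + 3 = 6. (Direct check: xy = 86882562 = 13^6 · (18).)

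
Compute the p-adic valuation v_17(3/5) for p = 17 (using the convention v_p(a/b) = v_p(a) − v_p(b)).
v_17(3/5) = 0

Factor powers of 17 from the numerator and denominator of the reduced fraction: 3 = 17^0 · 3 and 5 = 17^0 · 5. Apply v_p(a/b) = v_p(a) − v_p(b): v_17(3/5) = 0 − 0 = 0.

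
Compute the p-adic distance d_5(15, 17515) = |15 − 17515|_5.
d_5(15, 17515) = 1/625

Step 1 — x − y = 15 − 17515 = -17500. Step 2 — v_5(-17500) = 4 (factor: -17500 = −(5^4 · 28); the sign does not affect v_p). Step 3 — |x − y|_5 = 5^{-4} = 1/625.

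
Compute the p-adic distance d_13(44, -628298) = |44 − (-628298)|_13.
d_13(44, -628298) = 1/28561

Step 1 — x − y = 44 − (-628298) = 628342. Step 2 — v_13(628342) = 4 (factor: 628342 = (13^4 · 22); the sign does not affect v_p). Step 3 — |x − y|_13 = 13^{-4} = 1/28561.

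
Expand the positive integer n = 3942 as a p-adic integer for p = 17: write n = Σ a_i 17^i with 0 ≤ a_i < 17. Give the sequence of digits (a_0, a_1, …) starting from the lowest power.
(a_0, a_1, …) = (15, 10, 13)

Repeated division by 17 gives the digits low-to-high: 3942 = 15 + 10·17^1 + 13·17^2. Digit sequence: (15, 10, 13).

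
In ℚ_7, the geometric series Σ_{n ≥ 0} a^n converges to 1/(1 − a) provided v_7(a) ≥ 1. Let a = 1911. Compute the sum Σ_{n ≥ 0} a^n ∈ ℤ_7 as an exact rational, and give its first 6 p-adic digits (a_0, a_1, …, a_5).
Σ a^n = 1/(1 − a) = -1/1910;  first 6 digits = (1, 0, 4, 5, 2, 0)

v_7(a) = 2 ≥ 1, so the series converges in ℤ_7 to 1/(1 − a) = 1/(1 − 1911) = -1/1910. Expand this rational in ℤ_7: compute digits iteratively via d_i = x_i mod 7, x_{i+1} = (x_i − d_i)/7. The first 6 digits are (1, 0, 4, 5, 2, 0).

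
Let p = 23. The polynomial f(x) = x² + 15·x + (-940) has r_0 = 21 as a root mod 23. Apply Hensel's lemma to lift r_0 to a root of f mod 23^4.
r_3 = 179513 (mod 279841)

Hensel: r_{i+1} = r_i − f(r_i)·(f′(r_i))^{-1} mod 23^{i+2}, f′(x) = 2x + 15. Iterate:
  r_0 = 21 (mod 23)
  r_1 = 182 (mod 529)
  r_2 = 9175 (mod 12167)
  r_3 = 179513 (mod 279841)
Final: r = 179513 satisfies f(r) ≡ 0 mod 23^4.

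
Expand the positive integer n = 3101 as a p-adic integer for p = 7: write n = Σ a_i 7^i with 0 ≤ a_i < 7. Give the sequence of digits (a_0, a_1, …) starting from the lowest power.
(a_0, a_1, …) = (0, 2, 0, 2, 1)

Repeated division by 7 gives the digits low-to-high: 3101 = 2·7^1 + 2·7^3 + 1·7^4. Digit sequence: (0, 2, 0, 2, 1).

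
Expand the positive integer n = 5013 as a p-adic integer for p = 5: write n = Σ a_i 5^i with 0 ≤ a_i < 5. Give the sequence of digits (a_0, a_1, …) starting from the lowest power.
(a_0, a_1, …) = (3, 2, 0, 0, 3, 1)

Repeated division by 5 gives the digits low-to-high: 5013 = 3 + 2·5^1 + 3·5^4 + 1·5^5. Digit sequence: (3, 2, 0, 0, 3, 1).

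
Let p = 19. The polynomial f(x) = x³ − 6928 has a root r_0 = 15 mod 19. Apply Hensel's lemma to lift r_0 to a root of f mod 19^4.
r_3 = 116143 (mod 130321)

Hensel: r_{i+1} = r_i − f(r_i)/f′(r_i) mod 19^{i+2}, where f′(x) = 3x². Iterate:
  r_0 = 15 (mod 19)
  r_1 = 262 (mod 361)
  r_2 = 6399 (mod 6859)
  r_3 = 116143 (mod 130321)
Final: r = 116143 with f(r) ≡ 0 mod 19^4.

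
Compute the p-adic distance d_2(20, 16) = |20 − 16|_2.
d_2(20, 16) = 1/4

Step 1 — x − y = 20 − 16 = 4. Step 2 — v_2(4) = 2 (factor: 4 = (2^2 · 1); the sign does not affect v_p). Step 3 — |x − y|_2 = 2^{-2} = 1/4.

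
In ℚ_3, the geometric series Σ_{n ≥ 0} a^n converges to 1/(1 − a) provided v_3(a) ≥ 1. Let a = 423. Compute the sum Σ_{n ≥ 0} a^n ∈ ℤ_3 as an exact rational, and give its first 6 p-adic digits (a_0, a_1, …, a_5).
Σ a^n = 1/(1 − a) = -1/422;  first 6 digits = (1, 0, 2, 0, 0, 0)

v_3(a) = 2 ≥ 1, so the series converges in ℤ_3 to 1/(1 − a) = 1/(1 − 423) = -1/422. Expand this rational in ℤ_3: compute digits iteratively via d_i = x_i mod 3, x_{i+1} = (x_i − d_i)/3. The first 6 digits are (1, 0, 2, 0, 0, 0).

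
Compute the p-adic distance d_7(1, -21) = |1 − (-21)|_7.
d_7(1, -21) = 1

Step 1 — x − y = 1 − (-21) = 22. Step 2 — v_7(22) = 0 (factor: 22 = (7^0 · 22); the sign does not affect v_p). Step 3 — |x − y|_7 = 7^{0} = 1.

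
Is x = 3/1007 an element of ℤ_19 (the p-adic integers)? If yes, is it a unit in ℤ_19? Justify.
x ∉ ℤ_19 (v_19(x) = -1 < 0)

ℤ_19 = {x ∈ ℚ_19 : v_19(x) ≥ 0} and ℤ_19^× = {x ∈ ℤ_19 : v_19(x) = 0}. Here v_19(3/1007) = v_19(num) − v_19(den) = -1; compare against these criteria.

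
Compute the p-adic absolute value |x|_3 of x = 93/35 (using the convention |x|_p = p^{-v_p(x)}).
|93/35|_3 = 1/3

Step 1 — compute v_3(x) by factoring powers of 3 out of the numerator and denominator: v_3(93/35) = 1. Step 2 — apply |x|_p = p^{-v_p(x)} = 3^{-1} = 1/3.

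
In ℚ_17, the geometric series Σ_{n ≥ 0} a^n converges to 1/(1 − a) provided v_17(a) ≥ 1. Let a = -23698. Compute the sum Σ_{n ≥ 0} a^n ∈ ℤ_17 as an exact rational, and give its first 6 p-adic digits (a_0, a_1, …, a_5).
Σ a^n = 1/(1 − a) = 1/23699;  first 6 digits = (1, 0, 3, 12, 8, 4)

v_17(a) = 2 ≥ 1, so the series converges in ℤ_17 to 1/(1 − a) = 1/(1 − (-23698)) = 1/23699. Expand this rational in ℤ_17: compute digits iteratively via d_i = x_i mod 17, x_{i+1} = (x_i − d_i)/17. The first 6 digits are (1, 0, 3, 12, 8, 4).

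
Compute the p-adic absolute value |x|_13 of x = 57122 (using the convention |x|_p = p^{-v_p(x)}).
|57122|_13 = 1/28561

Step 1 — compute v_13(x) by factoring powers of 13 out of the numerator and denominator: v_13(57122) = 4. Step 2 — apply |x|_p = p^{-v_p(x)} = 13^{-4} = 1/28561.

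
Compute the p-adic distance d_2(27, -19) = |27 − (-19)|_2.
d_2(27, -19) = 1/2

Step 1 — x − y = 27 − (-19) = 46. Step 2 — v_2(46) = 1 (factor: 46 = (2^1 · 23); the sign does not affect v_p). Step 3 — |x − y|_2 = 2^{-1} = 1/2.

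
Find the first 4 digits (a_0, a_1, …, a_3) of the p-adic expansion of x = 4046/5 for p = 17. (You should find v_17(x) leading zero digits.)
(a_0, …, a_3) = (0, 0, 13, 13)

v_17(4046/5) = 2, so a_0 = ... = a_1 = 0. Factor out: x = 17^2 · u with u = 14/5 a unit in ℤ_17. Expand u iteratively via a_{v+i} = u_i mod 17, u_{i+1} = (u_i − a_{v+i})/17:
  u_0 = 14/5;  a_2 = 13;  u_1 = (u_0 − 13)/17 = -3/5
  u_1 = -3/5;  a_3 = 13;  u_2 = (u_1 − 13)/17 = -4/5
Digits: (0, 0, 13, 13).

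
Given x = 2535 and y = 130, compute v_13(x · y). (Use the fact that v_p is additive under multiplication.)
v_13(329550) = 3

v_p(x) = 2 (factor: 2535 = 13^2 · 15); v_p(y) = 1 (factor: 130 = 13^1 · 10). Additivity: v_p(xy) = v_p(x) + v_p(y) = 2 + 1 = 3. (Direct check: xy = 329550 = 13^3 · (150).)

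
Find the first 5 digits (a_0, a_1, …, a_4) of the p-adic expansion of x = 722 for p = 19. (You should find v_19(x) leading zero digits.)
(a_0, …, a_4) = (0, 0, 2, 0, 0)

v_19(722) = 2, so a_0 = ... = a_1 = 0. Factor out: x = 19^2 · u with u = 2 a unit in ℤ_19. Expand u iteratively via a_{v+i} = u_i mod 19, u_{i+1} = (u_i − a_{v+i})/19:
  u_0 = 2;  a_2 = 2;  u_1 = (u_0 − 2)/19 = 0
  u_1 = 0;  a_3 = 0;  u_2 = (u_1 − 0)/19 = 0
  u_2 = 0;  a_4 = 0;  u_3 = (u_2 − 0)/19 = 0
Digits: (0, 0, 2, 0, 0).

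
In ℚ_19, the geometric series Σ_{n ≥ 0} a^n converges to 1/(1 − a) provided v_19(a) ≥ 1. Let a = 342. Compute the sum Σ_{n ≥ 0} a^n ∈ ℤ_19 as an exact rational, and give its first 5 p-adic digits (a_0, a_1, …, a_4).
Σ a^n = 1/(1 − a) = -1/341;  first 5 digits = (1, 18, 1, 16, 4)

v_19(a) = 1 ≥ 1, so the series converges in ℤ_19 to 1/(1 − a) = 1/(1 − 342) = -1/341. Expand this rational in ℤ_19: compute digits iteratively via d_i = x_i mod 19, x_{i+1} = (x_i − d_i)/19. The first 5 digits are (1, 18, 1, 16, 4).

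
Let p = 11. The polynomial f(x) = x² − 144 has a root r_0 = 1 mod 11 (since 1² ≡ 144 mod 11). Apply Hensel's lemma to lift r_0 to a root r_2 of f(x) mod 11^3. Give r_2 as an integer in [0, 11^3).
r_2 = 12 (mod 1331)

Hensel's recurrence: r_{i+1} = r_i − f(r_i)·(f′(r_i))^{-1} mod 11^{i+2}, with f′(x) = 2x. Iterate:
  r_0 = 1 (mod 11)
  r_1 = 12 (mod 121)
  r_2 = 12 (mod 1331)
Final: r_2 = 12, and one checks f(r_2) ≡ 0 mod 11^3.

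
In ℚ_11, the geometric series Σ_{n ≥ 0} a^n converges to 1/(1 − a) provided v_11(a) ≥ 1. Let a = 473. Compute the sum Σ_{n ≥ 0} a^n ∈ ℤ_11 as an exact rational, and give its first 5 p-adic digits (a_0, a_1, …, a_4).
Σ a^n = 1/(1 − a) = -1/472;  first 5 digits = (1, 10, 4, 2, 6)

v_11(a) = 1 ≥ 1, so the series converges in ℤ_11 to 1/(1 − a) = 1/(1 − 473) = -1/472. Expand this rational in ℤ_11: compute digits iteratively via d_i = x_i mod 11, x_{i+1} = (x_i − d_i)/11. The first 5 digits are (1, 10, 4, 2, 6).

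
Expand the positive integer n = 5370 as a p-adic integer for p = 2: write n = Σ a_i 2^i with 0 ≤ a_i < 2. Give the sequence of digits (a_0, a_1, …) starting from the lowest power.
(a_0, a_1, …) = (0, 1, 0, 1, 1, 1, 1, 1, 0, 0, 1, 0, 1)

Repeated division by 2 gives the digits low-to-high: 5370 = 1·2^1 + 1·2^3 + 1·2^4 + 1·2^5 + 1·2^6 + 1·2^7 + 1·2^10 + 1·2^12. Digit sequence: (0, 1, 0, 1, 1, 1, 1, 1, 0, 0, 1, 0, 1).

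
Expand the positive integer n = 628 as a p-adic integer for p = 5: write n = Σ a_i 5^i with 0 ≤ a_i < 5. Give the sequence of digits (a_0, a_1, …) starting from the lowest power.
(a_0, a_1, …) = (3, 0, 0, 0, 1)

Repeated division by 5 gives the digits low-to-high: 628 = 3 + 1·5^4. Digit sequence: (3, 0, 0, 0, 1).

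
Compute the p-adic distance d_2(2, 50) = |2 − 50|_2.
d_2(2, 50) = 1/16

Step 1 — x − y = 2 − 50 = -48. Step 2 — v_2(-48) = 4 (factor: -48 = −(2^4 · 3); the sign does not affect v_p). Step 3 — |x − y|_2 = 2^{-4} = 1/16.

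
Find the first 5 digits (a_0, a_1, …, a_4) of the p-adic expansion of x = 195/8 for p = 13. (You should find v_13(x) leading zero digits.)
(a_0, …, a_4) = (0, 10, 1, 8, 1)

v_13(195/8) = 1, so a_0 = ... = a_0 = 0. Factor out: x = 13^1 · u with u = 15/8 a unit in ℤ_13. Expand u iteratively via a_{v+i} = u_i mod 13, u_{i+1} = (u_i − a_{v+i})/13:
  u_0 = 15/8;  a_1 = 10;  u_1 = (u_0 − 10)/13 = -5/8
  u_1 = -5/8;  a_2 = 1;  u_2 = (u_1 − 1)/13 = -1/8
  u_2 = -1/8;  a_3 = 8;  u_3 = (u_2 − 8)/13 = -5/8
  u_3 = -5/8;  a_4 = 1;  u_4 = (u_3 − 1)/13 = -1/8
Digits: (0, 10, 1, 8, 1).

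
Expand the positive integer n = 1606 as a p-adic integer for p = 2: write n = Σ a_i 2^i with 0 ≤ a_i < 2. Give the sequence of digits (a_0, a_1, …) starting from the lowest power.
(a_0, a_1, …) = (0, 1, 1, 0, 0, 0, 1, 0, 0, 1, 1)

Repeated division by 2 gives the digits low-to-high: 1606 = 1·2^1 + 1·2^2 + 1·2^6 + 1·2^9 + 1·2^10. Digit sequence: (0, 1, 1, 0, 0, 0, 1, 0, 0, 1, 1).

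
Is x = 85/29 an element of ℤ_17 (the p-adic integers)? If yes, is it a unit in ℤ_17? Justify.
x ∈ ℤ_17 but not a unit; v_17(x) = 1 > 0

ℤ_17 = {x ∈ ℚ_17 : v_17(x) ≥ 0} and ℤ_17^× = {x ∈ ℤ_17 : v_17(x) = 0}. Here v_17(85/29) = v_17(num) − v_17(den) = 1; compare against these criteria.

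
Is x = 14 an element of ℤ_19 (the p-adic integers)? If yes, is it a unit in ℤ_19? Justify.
x ∈ ℤ_19^× (unit); v_19(x) = 0

ℤ_19 = {x ∈ ℚ_19 : v_19(x) ≥ 0} and ℤ_19^× = {x ∈ ℤ_19 : v_19(x) = 0}. Here v_19(14) = v_19(num) − v_19(den) = 0; compare against these criteria.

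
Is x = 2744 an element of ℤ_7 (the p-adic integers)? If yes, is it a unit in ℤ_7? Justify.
x ∈ ℤ_7 but not a unit; v_7(x) = 3 > 0

ℤ_7 = {x ∈ ℚ_7 : v_7(x) ≥ 0} and ℤ_7^× = {x ∈ ℤ_7 : v_7(x) = 0}. Here v_7(2744) = v_7(num) − v_7(den) = 3; compare against these criteria.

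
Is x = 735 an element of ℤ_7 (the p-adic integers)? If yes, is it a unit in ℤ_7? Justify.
x ∈ ℤ_7 but not a unit; v_7(x) = 2 > 0

ℤ_7 = {x ∈ ℚ_7 : v_7(x) ≥ 0} and ℤ_7^× = {x ∈ ℤ_7 : v_7(x) = 0}. Here v_7(735) = v_7(num) − v_7(den) = 2; compare against these criteria.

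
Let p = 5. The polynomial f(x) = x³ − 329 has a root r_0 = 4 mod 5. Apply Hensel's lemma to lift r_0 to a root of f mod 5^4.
r_3 = 334 (mod 625)

Hensel: r_{i+1} = r_i − f(r_i)/f′(r_i) mod 5^{i+2}, where f′(x) = 3x². Iterate:
  r_0 = 4 (mod 5)
  r_1 = 9 (mod 25)
  r_2 = 84 (mod 125)
  r_3 = 334 (mod 625)
Final: r = 334 with f(r) ≡ 0 mod 5^4.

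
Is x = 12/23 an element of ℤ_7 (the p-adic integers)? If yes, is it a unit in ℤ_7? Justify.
x ∈ ℤ_7^× (unit); v_7(x) = 0

ℤ_7 = {x ∈ ℚ_7 : v_7(x) ≥ 0} and ℤ_7^× = {x ∈ ℤ_7 : v_7(x) = 0}. Here v_7(12/23) = v_7(num) − v_7(den) = 0; compare against these criteria.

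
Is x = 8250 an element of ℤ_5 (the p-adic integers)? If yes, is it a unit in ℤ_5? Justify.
x ∈ ℤ_5 but not a unit; v_5(x) = 3 > 0

ℤ_5 = {x ∈ ℚ_5 : v_5(x) ≥ 0} and ℤ_5^× = {x ∈ ℤ_5 : v_5(x) = 0}. Here v_5(8250) = v_5(num) − v_5(den) = 3; compare against these criteria.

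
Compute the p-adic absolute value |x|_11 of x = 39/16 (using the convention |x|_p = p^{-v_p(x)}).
|39/16|_11 = 1

Step 1 — compute v_11(x) by factoring powers of 11 out of the numerator and denominator: v_11(39/16) = 0. Step 2 — apply |x|_p = p^{-v_p(x)} = 11^{0} = 1.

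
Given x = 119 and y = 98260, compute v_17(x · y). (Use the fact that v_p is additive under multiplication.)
v_17(11692940) = 4

v_p(x) = 1 (factor: 119 = 17^1 · 7); v_p(y) = 3 (factor: 98260 = 17^3 · 20). Additivity: v_p(xy) = v_p(x) + v_p(y) = 1 + 3 = 4. (Direct check: xy = 11692940 = 17^4 · (140).)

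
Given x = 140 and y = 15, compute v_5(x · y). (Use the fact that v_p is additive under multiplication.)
v_5(2100) = 2

v_p(x) = 1 (factor: 140 = 5^1 · 28); v_p(y) = 1 (factor: 15 = 5^1 · 3). Additivity: v_p(xy) = v_p(x) + v_p(y) = 1 + 1 = 2. (Direct check: xy = 2100 = 5^2 · (84).)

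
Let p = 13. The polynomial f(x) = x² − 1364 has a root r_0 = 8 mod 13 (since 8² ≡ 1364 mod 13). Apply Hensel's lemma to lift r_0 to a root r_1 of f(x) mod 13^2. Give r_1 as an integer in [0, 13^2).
r_1 = 47 (mod 169)

Hensel's recurrence: r_{i+1} = r_i − f(r_i)·(f′(r_i))^{-1} mod 13^{i+2}, with f′(x) = 2x. Iterate:
  r_0 = 8 (mod 13)
  r_1 = 47 (mod 169)
Final: r_1 = 47, and one checks f(r_1) ≡ 0 mod 13^2.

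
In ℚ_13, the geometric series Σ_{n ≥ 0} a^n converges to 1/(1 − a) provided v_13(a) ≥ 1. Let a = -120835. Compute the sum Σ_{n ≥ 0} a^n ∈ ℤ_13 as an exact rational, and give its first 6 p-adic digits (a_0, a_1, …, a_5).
Σ a^n = 1/(1 − a) = 1/120836;  first 6 digits = (1, 0, 0, 10, 8, 12)

v_13(a) = 3 ≥ 1, so the series converges in ℤ_13 to 1/(1 − a) = 1/(1 − (-120835)) = 1/120836. Expand this rational in ℤ_13: compute digits iteratively via d_i = x_i mod 13, x_{i+1} = (x_i − d_i)/13. The first 6 digits are (1, 0, 0, 10, 8, 12).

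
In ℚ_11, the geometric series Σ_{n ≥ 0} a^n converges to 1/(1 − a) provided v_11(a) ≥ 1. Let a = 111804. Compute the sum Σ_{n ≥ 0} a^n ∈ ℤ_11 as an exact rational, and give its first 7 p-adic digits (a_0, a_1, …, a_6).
Σ a^n = 1/(1 − a) = -1/111803;  first 7 digits = (1, 0, 0, 7, 7, 0, 5)

v_11(a) = 3 ≥ 1, so the series converges in ℤ_11 to 1/(1 − a) = 1/(1 − 111804) = -1/111803. Expand this rational in ℤ_11: compute digits iteratively via d_i = x_i mod 11, x_{i+1} = (x_i − d_i)/11. The first 7 digits are (1, 0, 0, 7, 7, 0, 5).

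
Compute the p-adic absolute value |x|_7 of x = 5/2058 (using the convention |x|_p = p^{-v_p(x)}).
|5/2058|_7 = 343

Step 1 — compute v_7(x) by factoring powers of 7 out of the numerator and denominator: v_7(5/2058) = -3. Step 2 — apply |x|_p = p^{-v_p(x)} = 7^{3} = 343.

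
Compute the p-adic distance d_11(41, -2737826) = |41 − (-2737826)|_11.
d_11(41, -2737826) = 1/161051

Step 1 — x − y = 41 − (-2737826) = 2737867. Step 2 — v_11(2737867) = 5 (factor: 2737867 = (11^5 · 17); the sign does not affect v_p). Step 3 — |x − y|_11 = 11^{-5} = 1/161051.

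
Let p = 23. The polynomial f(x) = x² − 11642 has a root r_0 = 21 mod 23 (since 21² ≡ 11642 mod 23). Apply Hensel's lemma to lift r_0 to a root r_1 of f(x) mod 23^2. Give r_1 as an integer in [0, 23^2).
r_1 = 527 (mod 529)

Hensel's recurrence: r_{i+1} = r_i − f(r_i)·(f′(r_i))^{-1} mod 23^{i+2}, with f′(x) = 2x. Iterate:
  r_0 = 21 (mod 23)
  r_1 = 527 (mod 529)
Final: r_1 = 527, and one checks f(r_1) ≡ 0 mod 23^2.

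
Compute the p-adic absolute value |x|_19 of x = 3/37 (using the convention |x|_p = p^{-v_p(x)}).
|3/37|_19 = 1

Step 1 — compute v_19(x) by factoring powers of 19 out of the numerator and denominator: v_19(3/37) = 0. Step 2 — apply |x|_p = p^{-v_p(x)} = 19^{0} = 1.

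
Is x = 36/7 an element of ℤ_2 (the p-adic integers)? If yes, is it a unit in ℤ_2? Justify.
x ∈ ℤ_2 but not a unit; v_2(x) = 2 > 0

ℤ_2 = {x ∈ ℚ_2 : v_2(x) ≥ 0} and ℤ_2^× = {x ∈ ℤ_2 : v_2(x) = 0}. Here v_2(36/7) = v_2(num) − v_2(den) = 2; compare against these criteria.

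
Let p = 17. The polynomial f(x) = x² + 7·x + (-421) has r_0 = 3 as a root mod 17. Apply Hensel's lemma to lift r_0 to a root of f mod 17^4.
r_3 = 2723 (mod 83521)

Hensel: r_{i+1} = r_i − f(r_i)·(f′(r_i))^{-1} mod 17^{i+2}, f′(x) = 2x + 7. Iterate:
  r_0 = 3 (mod 17)
  r_1 = 122 (mod 289)
  r_2 = 2723 (mod 4913)
  r_3 = 2723 (mod 83521)
Final: r = 2723 satisfies f(r) ≡ 0 mod 17^4.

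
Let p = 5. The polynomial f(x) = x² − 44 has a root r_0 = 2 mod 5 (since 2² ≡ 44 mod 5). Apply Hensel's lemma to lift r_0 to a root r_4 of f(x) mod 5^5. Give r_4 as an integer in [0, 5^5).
r_4 = 112 (mod 3125)

Hensel's recurrence: r_{i+1} = r_i − f(r_i)·(f′(r_i))^{-1} mod 5^{i+2}, with f′(x) = 2x. Iterate:
  r_0 = 2 (mod 5)
  r_1 = 12 (mod 25)
  r_2 = 112 (mod 125)
  r_3 = 112 (mod 625)
  r_4 = 112 (mod 3125)
Final: r_4 = 112, and one checks f(r_4) ≡ 0 mod 5^5.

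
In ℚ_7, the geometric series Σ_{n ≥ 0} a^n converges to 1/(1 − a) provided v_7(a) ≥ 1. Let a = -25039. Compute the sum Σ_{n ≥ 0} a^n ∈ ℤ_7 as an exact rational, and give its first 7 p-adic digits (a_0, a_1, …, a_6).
Σ a^n = 1/(1 − a) = 1/25040;  first 7 digits = (1, 0, 0, 4, 3, 5, 1)

v_7(a) = 3 ≥ 1, so the series converges in ℤ_7 to 1/(1 − a) = 1/(1 − (-25039)) = 1/25040. Expand this rational in ℤ_7: compute digits iteratively via d_i = x_i mod 7, x_{i+1} = (x_i − d_i)/7. The first 7 digits are (1, 0, 0, 4, 3, 5, 1).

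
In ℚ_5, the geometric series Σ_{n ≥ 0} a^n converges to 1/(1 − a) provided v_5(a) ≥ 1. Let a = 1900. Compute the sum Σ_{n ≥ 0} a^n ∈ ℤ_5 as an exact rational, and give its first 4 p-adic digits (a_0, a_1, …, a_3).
Σ a^n = 1/(1 − a) = -1/1899;  first 4 digits = (1, 0, 1, 0)

v_5(a) = 2 ≥ 1, so the series converges in ℤ_5 to 1/(1 − a) = 1/(1 − 1900) = -1/1899. Expand this rational in ℤ_5: compute digits iteratively via d_i = x_i mod 5, x_{i+1} = (x_i − d_i)/5. The first 4 digits are (1, 0, 1, 0).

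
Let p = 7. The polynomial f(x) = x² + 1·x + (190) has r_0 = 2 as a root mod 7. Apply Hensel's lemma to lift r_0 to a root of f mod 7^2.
r_1 = 2 (mod 49)

Hensel: r_{i+1} = r_i − f(r_i)·(f′(r_i))^{-1} mod 7^{i+2}, f′(x) = 2x + 1. Iterate:
  r_0 = 2 (mod 7)
  r_1 = 2 (mod 49)
Final: r = 2 satisfies f(r) ≡ 0 mod 7^2.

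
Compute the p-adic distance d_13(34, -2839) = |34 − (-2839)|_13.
d_13(34, -2839) = 1/169

Step 1 — x − y = 34 − (-2839) = 2873. Step 2 — v_13(2873) = 2 (factor: 2873 = (13^2 · 17); the sign does not affect v_p). Step 3 — |x − y|_13 = 13^{-2} = 1/169.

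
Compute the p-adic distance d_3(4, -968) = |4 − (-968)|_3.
d_3(4, -968) = 1/243

Step 1 — x − y = 4 − (-968) = 972. Step 2 — v_3(972) = 5 (factor: 972 = (3^5 · 4); the sign does not affect v_p). Step 3 — |x − y|_3 = 3^{-5} = 1/243.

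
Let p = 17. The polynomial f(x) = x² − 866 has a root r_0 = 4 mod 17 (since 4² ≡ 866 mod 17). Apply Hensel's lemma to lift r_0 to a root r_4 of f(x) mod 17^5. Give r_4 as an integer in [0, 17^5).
r_4 = 94541 (mod 1419857)

Hensel's recurrence: r_{i+1} = r_i − f(r_i)·(f′(r_i))^{-1} mod 17^{i+2}, with f′(x) = 2x. Iterate:
  r_0 = 4 (mod 17)
  r_1 = 38 (mod 289)
  r_2 = 1194 (mod 4913)
  r_3 = 11020 (mod 83521)
  r_4 = 94541 (mod 1419857)
Final: r_4 = 94541, and one checks f(r_4) ≡ 0 mod 17^5.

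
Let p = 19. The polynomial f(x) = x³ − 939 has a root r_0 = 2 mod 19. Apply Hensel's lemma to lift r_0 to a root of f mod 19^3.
r_2 = 952 (mod 6859)

Hensel: r_{i+1} = r_i − f(r_i)/f′(r_i) mod 19^{i+2}, where f′(x) = 3x². Iterate:
  r_0 = 2 (mod 19)
  r_1 = 230 (mod 361)
  r_2 = 952 (mod 6859)
Final: r = 952 with f(r) ≡ 0 mod 19^3.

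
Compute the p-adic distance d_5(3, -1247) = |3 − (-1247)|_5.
d_5(3, -1247) = 1/625

Step 1 — x − y = 3 − (-1247) = 1250. Step 2 — v_5(1250) = 4 (factor: 1250 = (5^4 · 2); the sign does not affect v_p). Step 3 — |x − y|_5 = 5^{-4} = 1/625.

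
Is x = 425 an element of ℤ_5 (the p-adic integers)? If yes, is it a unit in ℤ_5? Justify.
x ∈ ℤ_5 but not a unit; v_5(x) = 2 > 0

ℤ_5 = {x ∈ ℚ_5 : v_5(x) ≥ 0} and ℤ_5^× = {x ∈ ℤ_5 : v_5(x) = 0}. Here v_5(425) = v_5(num) − v_5(den) = 2; compare against these criteria.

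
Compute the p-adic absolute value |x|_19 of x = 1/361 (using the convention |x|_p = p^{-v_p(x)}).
|1/361|_19 = 361

Step 1 — compute v_19(x) by factoring powers of 19 out of the numerator and denominator: v_19(1/361) = -2. Step 2 — apply |x|_p = p^{-v_p(x)} = 19^{2} = 361.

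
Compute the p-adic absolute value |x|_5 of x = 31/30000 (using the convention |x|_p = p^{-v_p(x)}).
|31/30000|_5 = 625

Step 1 — compute v_5(x) by factoring powers of 5 out of the numerator and denominator: v_5(31/30000) = -4. Step 2 — apply |x|_p = p^{-v_p(x)} = 5^{4} = 625.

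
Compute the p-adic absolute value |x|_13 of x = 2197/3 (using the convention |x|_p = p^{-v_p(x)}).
|2197/3|_13 = 1/2197

Step 1 — compute v_13(x) by factoring powers of 13 out of the numerator and denominator: v_13(2197/3) = 3. Step 2 — apply |x|_p = p^{-v_p(x)} = 13^{-3} = 1/2197.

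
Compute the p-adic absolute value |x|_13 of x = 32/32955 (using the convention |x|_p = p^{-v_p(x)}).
|32/32955|_13 = 2197

Step 1 — compute v_13(x) by factoring powers of 13 out of the numerator and denominator: v_13(32/32955) = -3. Step 2 — apply |x|_p = p^{-v_p(x)} = 13^{3} = 2197.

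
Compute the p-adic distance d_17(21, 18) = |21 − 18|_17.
d_17(21, 18) = 1

Step 1 — x − y = 21 − 18 = 3. Step 2 — v_17(3) = 0 (factor: 3 = (17^0 · 3); the sign does not affect v_p). Step 3 — |x − y|_17 = 17^{0} = 1.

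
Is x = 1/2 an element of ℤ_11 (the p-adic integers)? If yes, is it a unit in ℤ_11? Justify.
x ∈ ℤ_11^× (unit); v_11(x) = 0

ℤ_11 = {x ∈ ℚ_11 : v_11(x) ≥ 0} and ℤ_11^× = {x ∈ ℤ_11 : v_11(x) = 0}. Here v_11(1/2) = v_11(num) − v_11(den) = 0; compare against these criteria.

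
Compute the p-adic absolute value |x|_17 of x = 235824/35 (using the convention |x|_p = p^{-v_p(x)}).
|235824/35|_17 = 1/4913

Step 1 — compute v_17(x) by factoring powers of 17 out of the numerator and denominator: v_17(235824/35) = 3. Step 2 — apply |x|_p = p^{-v_p(x)} = 17^{-3} = 1/4913.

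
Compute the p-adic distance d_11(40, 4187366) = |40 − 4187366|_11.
d_11(40, 4187366) = 1/161051

Step 1 — x − y = 40 − 4187366 = -4187326. Step 2 — v_11(-4187326) = 5 (factor: -4187326 = −(11^5 · 26); the sign does not affect v_p). Step 3 — |x − y|_11 = 11^{-5} = 1/161051.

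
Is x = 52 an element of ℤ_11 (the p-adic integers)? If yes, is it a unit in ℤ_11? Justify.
x ∈ ℤ_11^× (unit); v_11(x) = 0

ℤ_11 = {x ∈ ℚ_11 : v_11(x) ≥ 0} and ℤ_11^× = {x ∈ ℤ_11 : v_11(x) = 0}. Here v_11(52) = v_11(num) − v_11(den) = 0; compare against these criteria.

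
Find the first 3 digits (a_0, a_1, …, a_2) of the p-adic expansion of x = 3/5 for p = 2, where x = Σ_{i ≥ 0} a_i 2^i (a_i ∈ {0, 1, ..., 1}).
(a_0, …, a_2) = (1, 1, 1)

v_2(3/5) = 0 (numerator and denominator both coprime to 2), so x ∈ ℤ_2^×. Compute digits iteratively via a_i = x_i mod 2, x_{i+1} = (x_i − a_i)/2, with x_0 = x:
  x_0 = 3/5;  a_0 = 1;  x_1 = (x_0 − 1)/2 = -1/5
  x_1 = -1/5;  a_1 = 1;  x_2 = (x_1 − 1)/2 = -3/5
  x_2 = -3/5;  a_2 = 1;  x_3 = (x_2 − 1)/2 = -4/5
Digits: (1, 1, 1).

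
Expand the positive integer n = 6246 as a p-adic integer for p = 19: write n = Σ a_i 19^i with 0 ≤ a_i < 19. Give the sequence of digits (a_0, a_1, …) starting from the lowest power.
(a_0, a_1, …) = (14, 5, 17)

Repeated division by 19 gives the digits low-to-high: 6246 = 14 + 5·19^1 + 17·19^2. Digit sequence: (14, 5, 17).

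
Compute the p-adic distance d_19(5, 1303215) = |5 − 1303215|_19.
d_19(5, 1303215) = 1/130321

Step 1 — x − y = 5 − 1303215 = -1303210. Step 2 — v_19(-1303210) = 4 (factor: -1303210 = −(19^4 · 10); the sign does not affect v_p). Step 3 — |x − y|_19 = 19^{-4} = 1/130321.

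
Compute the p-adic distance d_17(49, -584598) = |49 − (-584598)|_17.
d_17(49, -584598) = 1/83521

Step 1 — x − y = 49 − (-584598) = 584647. Step 2 — v_17(584647) = 4 (factor: 584647 = (17^4 · 7); the sign does not affect v_p). Step 3 — |x − y|_17 = 17^{-4} = 1/83521.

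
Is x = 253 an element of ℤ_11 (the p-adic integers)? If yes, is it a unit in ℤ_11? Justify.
x ∈ ℤ_11 but not a unit; v_11(x) = 1 > 0

ℤ_11 = {x ∈ ℚ_11 : v_11(x) ≥ 0} and ℤ_11^× = {x ∈ ℤ_11 : v_11(x) = 0}. Here v_11(253) = v_11(num) − v_11(den) = 1; compare against these criteria.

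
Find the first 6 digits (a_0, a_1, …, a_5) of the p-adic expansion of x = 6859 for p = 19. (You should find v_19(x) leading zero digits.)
(a_0, …, a_5) = (0, 0, 0, 1, 0, 0)

v_19(6859) = 3, so a_0 = ... = a_2 = 0. Factor out: x = 19^3 · u with u = 1 a unit in ℤ_19. Expand u iteratively via a_{v+i} = u_i mod 19, u_{i+1} = (u_i − a_{v+i})/19:
  u_0 = 1;  a_3 = 1;  u_1 = (u_0 − 1)/19 = 0
  u_1 = 0;  a_4 = 0;  u_2 = (u_1 − 0)/19 = 0
  u_2 = 0;  a_5 = 0;  u_3 = (u_2 − 0)/19 = 0
Digits: (0, 0, 0, 1, 0, 0).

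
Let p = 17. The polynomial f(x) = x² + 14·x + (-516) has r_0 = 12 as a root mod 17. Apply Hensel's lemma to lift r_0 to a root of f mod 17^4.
r_3 = 56707 (mod 83521)

Hensel: r_{i+1} = r_i − f(r_i)·(f′(r_i))^{-1} mod 17^{i+2}, f′(x) = 2x + 14. Iterate:
  r_0 = 12 (mod 17)
  r_1 = 63 (mod 289)
  r_2 = 2664 (mod 4913)
  r_3 = 56707 (mod 83521)
Final: r = 56707 satisfies f(r) ≡ 0 mod 17^4.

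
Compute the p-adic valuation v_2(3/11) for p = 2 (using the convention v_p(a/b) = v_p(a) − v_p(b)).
v_2(3/11) = 0

Factor powers of 2 from the numerator and denominator of the reduced fraction: 3 = 2^0 · 3 and 11 = 2^0 · 11. Apply v_p(a/b) = v_p(a) − v_p(b): v_2(3/11) = 0 − 0 = 0.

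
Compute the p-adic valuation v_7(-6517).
v_7(-6517) = 3

v_7(n) is the largest exponent k such that 7^k divides n. Factor out: -6517 = -7^3 · 19. (Sign doesn't affect v_p.) So v_7(-6517) = 3.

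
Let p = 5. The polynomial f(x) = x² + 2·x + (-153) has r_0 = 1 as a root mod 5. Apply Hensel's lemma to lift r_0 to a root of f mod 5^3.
r_2 = 101 (mod 125)

Hensel: r_{i+1} = r_i − f(r_i)·(f′(r_i))^{-1} mod 5^{i+2}, f′(x) = 2x + 2. Iterate:
  r_0 = 1 (mod 5)
  r_1 = 1 (mod 25)
  r_2 = 101 (mod 125)
Final: r = 101 satisfies f(r) ≡ 0 mod 5^3.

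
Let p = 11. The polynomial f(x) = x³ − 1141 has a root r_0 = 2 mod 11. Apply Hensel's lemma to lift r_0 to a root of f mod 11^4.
r_3 = 11662 (mod 14641)

Hensel: r_{i+1} = r_i − f(r_i)/f′(r_i) mod 11^{i+2}, where f′(x) = 3x². Iterate:
  r_0 = 2 (mod 11)
  r_1 = 46 (mod 121)
  r_2 = 1014 (mod 1331)
  r_3 = 11662 (mod 14641)
Final: r = 11662 with f(r) ≡ 0 mod 11^4.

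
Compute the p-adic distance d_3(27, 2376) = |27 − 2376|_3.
d_3(27, 2376) = 1/81

Step 1 — x − y = 27 − 2376 = -2349. Step 2 — v_3(-2349) = 4 (factor: -2349 = −(3^4 · 29); the sign does not affect v_p). Step 3 — |x − y|_3 = 3^{-4} = 1/81.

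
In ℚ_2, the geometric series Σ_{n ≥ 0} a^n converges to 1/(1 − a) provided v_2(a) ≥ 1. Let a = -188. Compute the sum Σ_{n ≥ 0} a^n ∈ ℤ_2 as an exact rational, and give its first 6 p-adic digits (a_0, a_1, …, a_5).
Σ a^n = 1/(1 − a) = 1/189;  first 6 digits = (1, 0, 1, 0, 1, 0)

v_2(a) = 2 ≥ 1, so the series converges in ℤ_2 to 1/(1 − a) = 1/(1 − (-188)) = 1/189. Expand this rational in ℤ_2: compute digits iteratively via d_i = x_i mod 2, x_{i+1} = (x_i − d_i)/2. The first 6 digits are (1, 0, 1, 0, 1, 0).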